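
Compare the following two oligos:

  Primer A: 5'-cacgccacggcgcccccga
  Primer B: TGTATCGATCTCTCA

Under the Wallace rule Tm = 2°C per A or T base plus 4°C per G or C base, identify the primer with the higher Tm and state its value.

Primer A: A+T=3, G+C=16 → Tm = 2(3)+4(16) = 70°C
Primer B: A+T=9, G+C=6 → Tm = 2(9)+4(6) = 42°C
70°C vs 42°C → primer A is higher.

Primer A, 70°C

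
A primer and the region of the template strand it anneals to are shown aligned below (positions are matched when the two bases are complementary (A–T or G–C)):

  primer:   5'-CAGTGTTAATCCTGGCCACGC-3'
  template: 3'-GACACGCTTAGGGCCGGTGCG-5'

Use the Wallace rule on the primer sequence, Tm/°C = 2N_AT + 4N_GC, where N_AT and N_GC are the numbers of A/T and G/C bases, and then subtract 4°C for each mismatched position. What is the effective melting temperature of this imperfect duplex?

50°C

Primer base counts: A=4, T=5, G=5, C=7 → A+T=9, G+C=12
Perfect-match Tm = 2(9) + 4(12) = 18 + 48 = 66°C
Mismatches (positions where the bases are not complementary): 4 (at positions 2, 6, 7, 13)
Effective Tm = 66 − 4×4 = 66 − 16 = 50°C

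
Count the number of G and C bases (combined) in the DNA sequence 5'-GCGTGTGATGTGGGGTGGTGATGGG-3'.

16

Counting bases: T=7, A=2, C=1, G=15
G+C = 15 + 1 = 16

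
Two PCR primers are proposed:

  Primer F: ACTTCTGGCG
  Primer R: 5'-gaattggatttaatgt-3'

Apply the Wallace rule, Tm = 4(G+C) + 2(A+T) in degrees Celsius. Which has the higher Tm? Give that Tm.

Primer F: A+T=4, G+C=6 → Tm = 2(4)+4(6) = 32°C
Primer R: A+T=12, G+C=4 → Tm = 2(12)+4(4) = 40°C
32°C vs 40°C → primer R is higher.

Primer R, 40°C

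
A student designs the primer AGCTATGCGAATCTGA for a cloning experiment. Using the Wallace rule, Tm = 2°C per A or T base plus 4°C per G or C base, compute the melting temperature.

46°C

Counting bases: T=4, G=4, C=3, A=5
So N_AT = 9 and N_GC = 7.
Tm = 4·7 + 2·9 = 28 + 18 = 46°C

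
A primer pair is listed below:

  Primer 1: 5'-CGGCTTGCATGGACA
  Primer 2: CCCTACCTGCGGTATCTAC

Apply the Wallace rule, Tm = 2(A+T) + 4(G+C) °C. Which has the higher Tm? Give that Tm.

Primer 2, 60°C

Primer 1: A+T=6, G+C=9 → Tm = 2(6)+4(9) = 48°C
Primer 2: A+T=8, G+C=11 → Tm = 2(8)+4(11) = 60°C
48°C vs 60°C → primer 2 is higher.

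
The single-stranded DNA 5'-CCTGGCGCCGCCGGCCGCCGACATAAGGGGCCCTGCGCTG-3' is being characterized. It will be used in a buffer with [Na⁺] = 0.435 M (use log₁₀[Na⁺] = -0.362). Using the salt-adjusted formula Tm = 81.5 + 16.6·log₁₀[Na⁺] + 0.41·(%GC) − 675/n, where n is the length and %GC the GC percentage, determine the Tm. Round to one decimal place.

91.4°C

Length n = 40. Scanning the sequence gives C=17, T=4, G=15, A=4.
G+C = 32, so %GC = 32/40 × 100 = 80%
Salt term: 16.6 × (-0.362) = -6.009
GC term: 0.41 × 80 = 32.8; length term: −675/40 = −16.875
Tm = 81.5 + (-6.009) + 32.8 − 16.875 = 91.416 → 91.4°C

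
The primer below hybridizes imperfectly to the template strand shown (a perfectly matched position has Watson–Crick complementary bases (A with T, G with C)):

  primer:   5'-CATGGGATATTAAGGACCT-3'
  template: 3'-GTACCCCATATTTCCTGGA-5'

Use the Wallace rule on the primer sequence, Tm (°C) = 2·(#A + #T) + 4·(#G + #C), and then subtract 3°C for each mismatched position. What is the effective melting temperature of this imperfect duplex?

Primer base counts: A=6, T=5, G=5, C=3 → A+T=11, G+C=8
Perfect-match Tm = 2(11) + 4(8) = 22 + 32 = 54°C
Mismatches (positions where the bases are not complementary): 2 (at positions 7, 11)
Effective Tm = 54 − 2×3 = 54 − 6 = 48°C

48°C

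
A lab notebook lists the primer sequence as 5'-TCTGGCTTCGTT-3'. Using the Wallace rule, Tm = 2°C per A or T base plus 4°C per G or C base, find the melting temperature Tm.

36°C

Scanning the sequence gives G=3, C=3, T=6, A=0.
AT pairs contribute 6, GC pairs contribute 6.
Tm = 2×6 + 4×6 = 36°C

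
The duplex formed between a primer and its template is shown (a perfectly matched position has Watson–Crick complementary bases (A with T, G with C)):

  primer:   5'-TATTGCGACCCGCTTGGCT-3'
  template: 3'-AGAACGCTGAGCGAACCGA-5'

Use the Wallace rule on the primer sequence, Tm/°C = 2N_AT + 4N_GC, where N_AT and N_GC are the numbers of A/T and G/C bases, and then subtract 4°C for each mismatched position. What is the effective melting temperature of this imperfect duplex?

Primer base counts: A=2, T=6, G=5, C=6 → A+T=8, G+C=11
Perfect-match Tm = 2(8) + 4(11) = 16 + 44 = 60°C
Mismatches (positions where the bases are not complementary): 2 (at positions 2, 10)
Effective Tm = 60 − 2×4 = 60 − 8 = 52°C

52°C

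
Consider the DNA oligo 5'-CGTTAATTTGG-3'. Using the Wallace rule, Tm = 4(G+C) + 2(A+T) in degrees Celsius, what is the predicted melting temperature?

30°C

Base counts: T=5, A=2, C=1, G=3
So N_AT = 7 and N_GC = 4.
Tm = 2(7) + 4(4) = 14 + 16 = 30°C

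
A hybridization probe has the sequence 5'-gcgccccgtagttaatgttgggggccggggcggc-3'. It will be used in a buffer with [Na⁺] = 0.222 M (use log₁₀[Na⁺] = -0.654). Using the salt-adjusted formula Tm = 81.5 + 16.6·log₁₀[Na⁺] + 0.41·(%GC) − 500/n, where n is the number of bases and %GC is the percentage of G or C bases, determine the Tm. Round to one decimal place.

86.1°C

Length n = 34. Scanning the sequence gives G=16, C=9, A=3, T=6.
G+C = 25, so %GC = 25/34 × 100 = 73.529%
Salt term: 16.6 × (-0.654) = -10.856
GC term: 0.41 × 73.529 = 30.147; length term: −500/34 = −14.706
Tm = 81.5 + (-10.856) + 30.147 − 14.706 = 86.085 → 86.1°C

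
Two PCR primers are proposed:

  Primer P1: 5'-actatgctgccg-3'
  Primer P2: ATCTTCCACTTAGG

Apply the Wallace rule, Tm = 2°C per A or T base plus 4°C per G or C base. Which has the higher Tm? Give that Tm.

Primer P1: A+T=5, G+C=7 → Tm = 2(5)+4(7) = 38°C
Primer P2: A+T=8, G+C=6 → Tm = 2(8)+4(6) = 40°C
38°C vs 40°C → primer P2 is higher.

Primer P2, 40°C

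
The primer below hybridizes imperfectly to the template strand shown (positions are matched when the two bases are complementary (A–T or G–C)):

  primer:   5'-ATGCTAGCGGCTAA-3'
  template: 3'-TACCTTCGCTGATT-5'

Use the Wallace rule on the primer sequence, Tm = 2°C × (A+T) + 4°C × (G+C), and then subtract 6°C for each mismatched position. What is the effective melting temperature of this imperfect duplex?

Primer base counts: A=4, T=3, G=4, C=3 → A+T=7, G+C=7
Perfect-match Tm = 2(7) + 4(7) = 14 + 28 = 42°C
Mismatches (positions where the bases are not complementary): 3 (at positions 4, 5, 10)
Effective Tm = 42 − 3×6 = 42 − 18 = 24°C

24°C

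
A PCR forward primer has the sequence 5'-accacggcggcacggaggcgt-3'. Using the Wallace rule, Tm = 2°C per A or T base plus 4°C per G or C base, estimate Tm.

74°C

Base counts: G=9, T=1, C=7, A=4
A+T = 5, G+C = 16
Tm = 4·16 + 2·5 = 64 + 10 = 74°C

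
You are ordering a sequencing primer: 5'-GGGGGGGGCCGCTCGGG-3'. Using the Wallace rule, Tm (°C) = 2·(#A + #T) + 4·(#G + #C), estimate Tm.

Counting bases: G=12, T=1, C=4, A=0
So N_AT = 1 and N_GC = 16.
Tm = 2(1) + 4(16) = 2 + 64 = 66°C

66°C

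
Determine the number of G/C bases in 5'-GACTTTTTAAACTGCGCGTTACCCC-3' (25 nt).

12

Base counts: T=8, G=4, A=5, C=8
G+C = 4 + 8 = 12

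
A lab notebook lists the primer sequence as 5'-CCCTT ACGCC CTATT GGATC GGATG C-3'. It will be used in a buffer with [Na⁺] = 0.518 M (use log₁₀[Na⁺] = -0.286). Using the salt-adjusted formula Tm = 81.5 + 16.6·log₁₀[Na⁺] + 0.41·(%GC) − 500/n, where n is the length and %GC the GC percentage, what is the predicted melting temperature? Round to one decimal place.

81.2°C

Length n = 26. T=7, A=4, G=6, C=9
G+C = 15, so %GC = 15/26 × 100 = 57.692%
Salt term: 16.6 × (-0.286) = -4.748
GC term: 0.41 × 57.692 = 23.654; length term: −500/26 = −19.231
Tm = 81.5 + (-4.748) + 23.654 − 19.231 = 81.175 → 81.2°C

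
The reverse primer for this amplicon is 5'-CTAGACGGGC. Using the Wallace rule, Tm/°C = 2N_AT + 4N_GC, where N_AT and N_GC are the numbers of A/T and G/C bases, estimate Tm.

34°C

Base counts: T=1, A=2, C=3, G=4
AT pairs contribute 3, GC pairs contribute 7.
Tm = 2×3 + 4×7 = 34°C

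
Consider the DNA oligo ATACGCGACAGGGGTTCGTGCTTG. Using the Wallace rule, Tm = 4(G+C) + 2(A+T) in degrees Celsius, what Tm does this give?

76°C

Counting bases: T=6, G=9, A=4, C=5
AT pairs contribute 10, GC pairs contribute 14.
Tm = 2×10 + 4×14 = 76°C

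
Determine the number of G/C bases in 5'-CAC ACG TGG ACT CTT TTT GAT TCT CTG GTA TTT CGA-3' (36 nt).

Scanning the sequence gives T=15, G=7, C=8, A=6.
Total G or C: 7 + 8 = 15

15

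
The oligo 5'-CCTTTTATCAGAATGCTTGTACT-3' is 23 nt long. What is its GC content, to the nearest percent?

A=5, T=10, G=3, C=5
G+C = 3 + 5 = 8 out of 23 bases
%GC = 8/23 × 100 = 34.78% ≈ 35%

35%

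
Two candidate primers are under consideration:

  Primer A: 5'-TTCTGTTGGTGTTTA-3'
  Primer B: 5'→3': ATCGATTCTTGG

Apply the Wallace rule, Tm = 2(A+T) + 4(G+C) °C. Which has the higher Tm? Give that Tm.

Primer A, 40°C

Primer A: A+T=10, G+C=5 → Tm = 2(10)+4(5) = 40°C
Primer B: A+T=7, G+C=5 → Tm = 2(7)+4(5) = 34°C
40°C vs 34°C → primer A is higher.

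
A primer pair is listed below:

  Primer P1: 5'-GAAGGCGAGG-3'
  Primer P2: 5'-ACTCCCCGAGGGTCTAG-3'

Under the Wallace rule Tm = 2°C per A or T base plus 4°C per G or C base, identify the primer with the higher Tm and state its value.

Primer P1: A+T=3, G+C=7 → Tm = 2(3)+4(7) = 34°C
Primer P2: A+T=6, G+C=11 → Tm = 2(6)+4(11) = 56°C
34°C vs 56°C → primer P2 is higher.

Primer P2, 56°C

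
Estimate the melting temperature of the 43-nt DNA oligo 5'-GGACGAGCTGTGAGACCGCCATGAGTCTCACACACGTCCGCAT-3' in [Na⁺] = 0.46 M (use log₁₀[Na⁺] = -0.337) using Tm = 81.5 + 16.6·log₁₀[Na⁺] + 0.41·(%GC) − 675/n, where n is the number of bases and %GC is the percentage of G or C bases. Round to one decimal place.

85.0°C

Length n = 43. Counting bases: G=12, T=7, A=10, C=14
G+C = 26, so %GC = 26/43 × 100 = 60.465%
Salt term: 16.6 × (-0.337) = -5.594
GC term: 0.41 × 60.465 = 24.791; length term: −675/43 = −15.698
Tm = 81.5 + (-5.594) + 24.791 − 15.698 = 84.999 → 85.0°C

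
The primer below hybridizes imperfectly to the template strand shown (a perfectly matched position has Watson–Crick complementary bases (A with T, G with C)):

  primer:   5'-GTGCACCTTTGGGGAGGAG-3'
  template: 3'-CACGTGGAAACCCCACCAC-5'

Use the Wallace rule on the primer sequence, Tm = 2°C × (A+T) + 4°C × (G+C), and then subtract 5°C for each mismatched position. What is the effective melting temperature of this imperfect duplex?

52°C

Primer base counts: A=3, T=4, G=9, C=3 → A+T=7, G+C=12
Perfect-match Tm = 2(7) + 4(12) = 14 + 48 = 62°C
Mismatches (positions where the bases are not complementary): 2 (at positions 15, 18)
Effective Tm = 62 − 2×5 = 62 − 10 = 52°C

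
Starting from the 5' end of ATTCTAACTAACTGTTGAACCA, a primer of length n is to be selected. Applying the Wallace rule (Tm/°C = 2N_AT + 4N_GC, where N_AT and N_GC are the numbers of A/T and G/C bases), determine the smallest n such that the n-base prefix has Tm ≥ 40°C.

First 15 bases: ATTCTAACTAACTGT → Tm = 38°C (< 40°C)
First 16 bases: ATTCTAACTAACTGTT → Tm = 40°C (≥ 40°C)
Since every base adds ≥2°C, Tm only increases with n, so the threshold is first crossed at n = 16.

n = 16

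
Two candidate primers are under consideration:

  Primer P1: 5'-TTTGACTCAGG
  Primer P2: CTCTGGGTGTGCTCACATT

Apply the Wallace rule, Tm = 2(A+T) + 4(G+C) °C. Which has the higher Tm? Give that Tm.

Primer P2, 58°C

Primer P1: A+T=6, G+C=5 → Tm = 2(6)+4(5) = 32°C
Primer P2: A+T=9, G+C=10 → Tm = 2(9)+4(10) = 58°C
32°C vs 58°C → primer P2 is higher.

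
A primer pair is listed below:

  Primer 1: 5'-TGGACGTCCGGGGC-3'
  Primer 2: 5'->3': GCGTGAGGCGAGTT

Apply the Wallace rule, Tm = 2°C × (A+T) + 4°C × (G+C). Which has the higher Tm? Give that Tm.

Primer 1: A+T=3, G+C=11 → Tm = 2(3)+4(11) = 50°C
Primer 2: A+T=5, G+C=9 → Tm = 2(5)+4(9) = 46°C
50°C vs 46°C → primer 1 is higher.

Primer 1, 50°C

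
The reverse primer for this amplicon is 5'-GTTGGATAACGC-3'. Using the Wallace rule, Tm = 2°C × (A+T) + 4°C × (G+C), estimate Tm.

36°C

G=4, A=3, C=2, T=3
A+T = 6, G+C = 6
Tm = 2×6 + 4×6 = 36°C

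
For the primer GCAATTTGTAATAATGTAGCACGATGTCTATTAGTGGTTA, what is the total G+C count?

13

T=15, G=9, C=4, A=12
G+C = 9 + 4 = 13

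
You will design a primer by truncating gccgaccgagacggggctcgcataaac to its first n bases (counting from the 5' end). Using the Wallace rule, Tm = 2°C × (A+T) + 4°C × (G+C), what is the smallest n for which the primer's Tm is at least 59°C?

n = 17

First 16 bases: GCCGACCGAGACGGGG → Tm = 58°C (< 59°C)
First 17 bases: GCCGACCGAGACGGGGC → Tm = 62°C (≥ 59°C)
Since every base adds ≥2°C, Tm only increases with n, so the threshold is first crossed at n = 17.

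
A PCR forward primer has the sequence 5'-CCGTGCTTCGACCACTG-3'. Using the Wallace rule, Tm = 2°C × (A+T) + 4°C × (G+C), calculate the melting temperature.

56°C

Counting bases: T=4, A=2, G=4, C=7
A+T = 6, G+C = 11
Tm = 2×6 + 4×11 = 56°C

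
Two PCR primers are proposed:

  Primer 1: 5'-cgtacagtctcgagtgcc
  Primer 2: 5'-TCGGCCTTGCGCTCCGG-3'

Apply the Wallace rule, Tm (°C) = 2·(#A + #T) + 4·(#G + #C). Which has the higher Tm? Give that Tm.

Primer 1: A+T=7, G+C=11 → Tm = 2(7)+4(11) = 58°C
Primer 2: A+T=4, G+C=13 → Tm = 2(4)+4(13) = 60°C
58°C vs 60°C → primer 2 is higher.

Primer 2, 60°C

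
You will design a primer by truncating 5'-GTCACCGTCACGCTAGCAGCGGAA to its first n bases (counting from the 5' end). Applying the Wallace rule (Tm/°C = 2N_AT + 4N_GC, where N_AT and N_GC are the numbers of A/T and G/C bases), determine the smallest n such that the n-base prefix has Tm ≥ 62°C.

First 18 bases: GTCACCGTCACGCTAGCA → Tm = 58°C (< 62°C)
First 19 bases: GTCACCGTCACGCTAGCAG → Tm = 62°C (≥ 62°C)
Since every base adds ≥2°C, Tm only increases with n, so the threshold is first crossed at n = 19.

n = 19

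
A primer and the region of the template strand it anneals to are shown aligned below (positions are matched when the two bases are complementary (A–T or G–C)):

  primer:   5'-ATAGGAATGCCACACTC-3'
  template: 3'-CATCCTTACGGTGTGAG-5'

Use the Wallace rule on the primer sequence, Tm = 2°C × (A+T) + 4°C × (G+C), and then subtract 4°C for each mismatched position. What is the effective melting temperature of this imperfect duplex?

46°C

Primer base counts: A=6, T=3, G=3, C=5 → A+T=9, G+C=8
Perfect-match Tm = 2(9) + 4(8) = 18 + 32 = 50°C
Mismatches (positions where the bases are not complementary): 1 (at position 1)
Effective Tm = 50 − 1×4 = 50 − 4 = 46°C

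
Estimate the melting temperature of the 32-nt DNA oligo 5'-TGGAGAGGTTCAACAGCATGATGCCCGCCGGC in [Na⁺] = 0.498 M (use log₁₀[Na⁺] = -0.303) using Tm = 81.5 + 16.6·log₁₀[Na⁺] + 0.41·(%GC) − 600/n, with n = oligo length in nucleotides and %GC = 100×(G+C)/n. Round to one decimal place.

Length n = 32. Counting bases: C=9, T=5, G=11, A=7
G+C = 20, so %GC = 20/32 × 100 = 62.5%
Salt term: 16.6 × (-0.303) = -5.03
GC term: 0.41 × 62.5 = 25.625; length term: −600/32 = −18.75
Tm = 81.5 + (-5.03) + 25.625 − 18.75 = 83.345 → 83.3°C

83.3°C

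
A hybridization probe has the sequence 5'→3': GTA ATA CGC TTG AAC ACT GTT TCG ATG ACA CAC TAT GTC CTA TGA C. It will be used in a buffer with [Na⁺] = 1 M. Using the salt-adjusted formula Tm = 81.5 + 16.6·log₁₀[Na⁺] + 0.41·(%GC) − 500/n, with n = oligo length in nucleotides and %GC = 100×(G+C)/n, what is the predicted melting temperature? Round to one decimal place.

87.6°C

Length n = 46. Scanning the sequence gives T=14, A=13, G=8, C=11.
G+C = 19, so %GC = 19/46 × 100 = 41.304%
Salt term: 16.6 × (0) = 0
GC term: 0.41 × 41.304 = 16.935; length term: −500/46 = −10.87
Tm = 81.5 + (0) + 16.935 − 10.87 = 87.565 → 87.6°C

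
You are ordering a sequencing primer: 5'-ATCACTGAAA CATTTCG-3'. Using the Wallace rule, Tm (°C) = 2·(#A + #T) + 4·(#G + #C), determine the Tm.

46°C

Scanning the sequence gives G=2, C=4, A=6, T=5.
A+T = 11, G+C = 6
Tm = 2(11) + 4(6) = 22 + 24 = 46°C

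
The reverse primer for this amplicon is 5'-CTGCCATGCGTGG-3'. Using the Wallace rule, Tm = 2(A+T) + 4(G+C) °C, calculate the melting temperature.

44°C

Counting bases: A=1, C=4, G=5, T=3
So N_AT = 4 and N_GC = 9.
Tm = 2×4 + 4×9 = 44°C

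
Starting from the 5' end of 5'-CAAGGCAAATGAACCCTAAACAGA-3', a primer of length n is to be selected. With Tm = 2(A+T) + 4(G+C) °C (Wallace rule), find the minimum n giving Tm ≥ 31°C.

First 10 bases: CAAGGCAAAT → Tm = 28°C (< 31°C)
First 11 bases: CAAGGCAAATG → Tm = 32°C (≥ 31°C)
Each additional base adds 2°C (A/T) or 4°C (G/C), so Tm is non-decreasing in n; n = 11 is the first length to reach 31°C.

n = 11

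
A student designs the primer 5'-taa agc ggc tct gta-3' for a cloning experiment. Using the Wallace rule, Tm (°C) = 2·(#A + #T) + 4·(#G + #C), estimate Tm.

44°C

Scanning the sequence gives A=4, C=3, T=4, G=4.
So N_AT = 8 and N_GC = 7.
Tm = 4·7 + 2·8 = 28 + 16 = 44°C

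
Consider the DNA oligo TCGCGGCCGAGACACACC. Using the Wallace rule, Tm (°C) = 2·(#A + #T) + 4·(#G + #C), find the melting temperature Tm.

62°C

Counting bases: C=8, A=4, G=5, T=1
A+T = 5, G+C = 13
Tm = 2×5 + 4×13 = 62°C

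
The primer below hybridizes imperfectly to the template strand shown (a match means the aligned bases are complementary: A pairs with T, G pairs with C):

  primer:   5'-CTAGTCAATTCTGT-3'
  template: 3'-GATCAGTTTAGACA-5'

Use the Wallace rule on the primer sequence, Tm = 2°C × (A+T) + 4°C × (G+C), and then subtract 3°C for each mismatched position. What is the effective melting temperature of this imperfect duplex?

Primer base counts: A=3, T=6, G=2, C=3 → A+T=9, G+C=5
Perfect-match Tm = 2(9) + 4(5) = 18 + 20 = 38°C
Mismatches (positions where the bases are not complementary): 1 (at position 9)
Effective Tm = 38 − 1×3 = 38 − 3 = 35°C

35°C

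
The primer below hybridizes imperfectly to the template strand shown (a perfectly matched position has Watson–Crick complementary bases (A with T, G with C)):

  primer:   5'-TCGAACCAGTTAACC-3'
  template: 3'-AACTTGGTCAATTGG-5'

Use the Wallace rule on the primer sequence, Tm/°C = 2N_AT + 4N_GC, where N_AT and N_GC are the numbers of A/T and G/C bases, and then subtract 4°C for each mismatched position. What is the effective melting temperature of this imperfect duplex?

40°C

Primer base counts: A=5, T=3, G=2, C=5 → A+T=8, G+C=7
Perfect-match Tm = 2(8) + 4(7) = 16 + 28 = 44°C
Mismatches (positions where the bases are not complementary): 1 (at position 2)
Effective Tm = 44 − 1×4 = 44 − 4 = 40°C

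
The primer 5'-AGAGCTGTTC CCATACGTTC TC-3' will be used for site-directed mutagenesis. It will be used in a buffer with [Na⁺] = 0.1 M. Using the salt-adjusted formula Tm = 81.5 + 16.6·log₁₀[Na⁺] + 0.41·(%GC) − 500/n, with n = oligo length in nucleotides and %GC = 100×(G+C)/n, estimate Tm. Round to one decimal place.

62.7°C

Length n = 22. Base counts: T=7, G=4, A=4, C=7
G+C = 11, so %GC = 11/22 × 100 = 50%
Salt term: 16.6 × (-1) = -16.6
GC term: 0.41 × 50 = 20.5; length term: −500/22 = −22.727
Tm = 81.5 + (-16.6) + 20.5 − 22.727 = 62.673 → 62.7°C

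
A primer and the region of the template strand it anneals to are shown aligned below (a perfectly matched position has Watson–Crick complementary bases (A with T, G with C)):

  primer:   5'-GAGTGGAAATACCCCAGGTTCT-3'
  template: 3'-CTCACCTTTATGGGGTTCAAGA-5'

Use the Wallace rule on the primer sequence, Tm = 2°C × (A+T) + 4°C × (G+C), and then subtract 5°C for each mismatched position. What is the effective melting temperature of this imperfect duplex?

Primer base counts: A=6, T=5, G=6, C=5 → A+T=11, G+C=11
Perfect-match Tm = 2(11) + 4(11) = 22 + 44 = 66°C
Mismatches (positions where the bases are not complementary): 1 (at position 17)
Effective Tm = 66 − 1×5 = 66 − 5 = 61°C

61°C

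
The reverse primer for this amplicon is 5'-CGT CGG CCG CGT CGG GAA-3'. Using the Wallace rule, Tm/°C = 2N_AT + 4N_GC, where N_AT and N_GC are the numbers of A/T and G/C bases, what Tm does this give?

64°C

Counting bases: A=2, G=8, T=2, C=6
A+T = 4, G+C = 14
Tm = 2(4) + 4(14) = 8 + 56 = 64°C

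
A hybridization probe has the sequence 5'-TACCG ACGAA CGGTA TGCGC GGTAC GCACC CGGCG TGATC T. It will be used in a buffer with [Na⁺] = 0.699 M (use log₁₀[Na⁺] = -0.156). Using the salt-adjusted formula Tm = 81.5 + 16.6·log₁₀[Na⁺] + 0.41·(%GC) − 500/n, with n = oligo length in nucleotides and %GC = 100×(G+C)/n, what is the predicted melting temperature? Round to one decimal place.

Length n = 41. Scanning the sequence gives C=13, T=7, G=13, A=8.
G+C = 26, so %GC = 26/41 × 100 = 63.415%
Salt term: 16.6 × (-0.156) = -2.59
GC term: 0.41 × 63.415 = 26; length term: −500/41 = −12.195
Tm = 81.5 + (-2.59) + 26 − 12.195 = 92.715 → 92.7°C

92.7°C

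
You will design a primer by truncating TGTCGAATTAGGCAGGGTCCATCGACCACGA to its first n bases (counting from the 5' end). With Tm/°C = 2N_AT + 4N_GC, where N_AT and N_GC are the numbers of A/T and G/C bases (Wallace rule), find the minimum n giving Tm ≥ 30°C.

n = 11

First 10 bases: TGTCGAATTA → Tm = 26°C (< 30°C)
First 11 bases: TGTCGAATTAG → Tm = 30°C (≥ 30°C)
Since every base adds ≥2°C, Tm only increases with n, so the threshold is first crossed at n = 11.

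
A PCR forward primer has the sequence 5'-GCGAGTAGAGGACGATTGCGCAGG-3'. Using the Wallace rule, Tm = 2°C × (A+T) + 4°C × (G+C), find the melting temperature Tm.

78°C

Scanning the sequence gives C=4, T=3, A=6, G=11.
So N_AT = 9 and N_GC = 15.
Tm = 2(9) + 4(15) = 18 + 60 = 78°C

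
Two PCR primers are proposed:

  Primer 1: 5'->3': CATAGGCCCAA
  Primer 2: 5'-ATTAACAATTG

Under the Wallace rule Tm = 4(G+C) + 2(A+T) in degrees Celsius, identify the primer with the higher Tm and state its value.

Primer 1: A+T=5, G+C=6 → Tm = 2(5)+4(6) = 34°C
Primer 2: A+T=9, G+C=2 → Tm = 2(9)+4(2) = 26°C
34°C vs 26°C → primer 1 is higher.

Primer 1, 34°C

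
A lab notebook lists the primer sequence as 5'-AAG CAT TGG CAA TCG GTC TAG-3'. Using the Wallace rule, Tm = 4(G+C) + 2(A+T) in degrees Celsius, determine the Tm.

Scanning the sequence gives A=6, C=4, T=5, G=6.
A+T = 11, G+C = 10
Tm = 4·10 + 2·11 = 40 + 22 = 62°C

62°C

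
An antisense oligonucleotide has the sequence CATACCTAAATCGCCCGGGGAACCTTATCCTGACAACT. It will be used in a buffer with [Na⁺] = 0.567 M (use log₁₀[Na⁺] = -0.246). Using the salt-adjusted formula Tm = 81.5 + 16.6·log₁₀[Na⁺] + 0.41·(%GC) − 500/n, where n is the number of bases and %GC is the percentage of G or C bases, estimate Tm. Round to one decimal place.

Length n = 38. Base counts: C=13, A=11, G=6, T=8
G+C = 19, so %GC = 19/38 × 100 = 50%
Salt term: 16.6 × (-0.246) = -4.084
GC term: 0.41 × 50 = 20.5; length term: −500/38 = −13.158
Tm = 81.5 + (-4.084) + 20.5 − 13.158 = 84.758 → 84.8°C

84.8°C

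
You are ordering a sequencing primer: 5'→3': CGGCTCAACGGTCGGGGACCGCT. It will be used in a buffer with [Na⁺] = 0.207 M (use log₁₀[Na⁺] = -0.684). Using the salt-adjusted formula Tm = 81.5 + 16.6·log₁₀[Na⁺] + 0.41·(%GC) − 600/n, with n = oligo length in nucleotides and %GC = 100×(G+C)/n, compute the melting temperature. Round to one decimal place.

74.4°C

Length n = 23. Scanning the sequence gives A=3, G=9, C=8, T=3.
G+C = 17, so %GC = 17/23 × 100 = 73.913%
Salt term: 16.6 × (-0.684) = -11.354
GC term: 0.41 × 73.913 = 30.304; length term: −600/23 = −26.087
Tm = 81.5 + (-11.354) + 30.304 − 26.087 = 74.363 → 74.4°C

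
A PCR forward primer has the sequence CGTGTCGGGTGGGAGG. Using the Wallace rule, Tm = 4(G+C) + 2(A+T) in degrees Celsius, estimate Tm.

G=10, T=3, C=2, A=1
So N_AT = 4 and N_GC = 12.
Tm = 2(4) + 4(12) = 8 + 48 = 56°C

56°C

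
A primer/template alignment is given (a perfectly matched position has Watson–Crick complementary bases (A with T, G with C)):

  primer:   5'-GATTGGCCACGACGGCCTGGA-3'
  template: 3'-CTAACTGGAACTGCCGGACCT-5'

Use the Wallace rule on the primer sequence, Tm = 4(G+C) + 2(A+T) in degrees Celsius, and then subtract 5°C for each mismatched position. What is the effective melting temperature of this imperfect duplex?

Primer base counts: A=4, T=3, G=8, C=6 → A+T=7, G+C=14
Perfect-match Tm = 2(7) + 4(14) = 14 + 56 = 70°C
Mismatches (positions where the bases are not complementary): 3 (at positions 6, 9, 10)
Effective Tm = 70 − 3×5 = 70 − 15 = 55°C

55°C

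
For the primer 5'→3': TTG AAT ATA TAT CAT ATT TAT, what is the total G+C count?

Base counts: G=1, T=11, A=8, C=1
G+C = 1 + 1 = 2

2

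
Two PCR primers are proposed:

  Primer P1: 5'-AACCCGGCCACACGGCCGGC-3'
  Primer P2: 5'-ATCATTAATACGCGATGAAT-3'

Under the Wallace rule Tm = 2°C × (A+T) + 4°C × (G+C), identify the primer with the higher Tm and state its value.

Primer P1, 72°C

Primer P1: A+T=4, G+C=16 → Tm = 2(4)+4(16) = 72°C
Primer P2: A+T=14, G+C=6 → Tm = 2(14)+4(6) = 52°C
72°C vs 52°C → primer P1 is higher.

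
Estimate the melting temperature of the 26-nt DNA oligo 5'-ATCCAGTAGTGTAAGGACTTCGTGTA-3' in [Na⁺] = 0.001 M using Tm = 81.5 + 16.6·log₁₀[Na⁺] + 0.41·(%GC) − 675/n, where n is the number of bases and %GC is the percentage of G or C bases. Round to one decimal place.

23.1°C

Length n = 26. Counting bases: A=7, T=8, G=7, C=4
G+C = 11, so %GC = 11/26 × 100 = 42.308%
Salt term: 16.6 × (-3) = -49.8
GC term: 0.41 × 42.308 = 17.346; length term: −675/26 = −25.962
Tm = 81.5 + (-49.8) + 17.346 − 25.962 = 23.084 → 23.1°C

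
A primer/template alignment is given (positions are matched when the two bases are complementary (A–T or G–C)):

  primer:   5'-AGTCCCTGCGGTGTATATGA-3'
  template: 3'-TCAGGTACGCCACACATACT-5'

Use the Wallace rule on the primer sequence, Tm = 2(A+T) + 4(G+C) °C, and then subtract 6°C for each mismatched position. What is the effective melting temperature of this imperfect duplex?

Primer base counts: A=4, T=6, G=6, C=4 → A+T=10, G+C=10
Perfect-match Tm = 2(10) + 4(10) = 20 + 40 = 60°C
Mismatches (positions where the bases are not complementary): 2 (at positions 6, 15)
Effective Tm = 60 − 2×6 = 60 − 12 = 48°C

48°C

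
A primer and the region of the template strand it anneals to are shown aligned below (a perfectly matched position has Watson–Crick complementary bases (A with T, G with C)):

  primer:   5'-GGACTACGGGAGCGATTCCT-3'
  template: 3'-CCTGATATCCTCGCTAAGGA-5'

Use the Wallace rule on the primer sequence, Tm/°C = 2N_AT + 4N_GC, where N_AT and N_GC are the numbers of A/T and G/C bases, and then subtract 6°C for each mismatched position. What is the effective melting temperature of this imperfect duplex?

52°C

Primer base counts: A=4, T=4, G=7, C=5 → A+T=8, G+C=12
Perfect-match Tm = 2(8) + 4(12) = 16 + 48 = 64°C
Mismatches (positions where the bases are not complementary): 2 (at positions 7, 8)
Effective Tm = 64 − 2×6 = 64 − 12 = 52°C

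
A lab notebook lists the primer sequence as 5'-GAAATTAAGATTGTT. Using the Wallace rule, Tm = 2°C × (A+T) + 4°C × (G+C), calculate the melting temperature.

C=0, T=6, A=6, G=3
So N_AT = 12 and N_GC = 3.
Tm = 2×12 + 4×3 = 36°C

36°C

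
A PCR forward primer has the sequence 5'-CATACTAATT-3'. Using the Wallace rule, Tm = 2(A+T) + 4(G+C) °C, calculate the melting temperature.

Scanning the sequence gives C=2, G=0, T=4, A=4.
So N_AT = 8 and N_GC = 2.
Tm = 2(8) + 4(2) = 16 + 8 = 24°C

24°C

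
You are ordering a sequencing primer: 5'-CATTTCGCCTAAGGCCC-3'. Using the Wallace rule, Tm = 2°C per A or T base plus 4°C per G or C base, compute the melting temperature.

54°C

Scanning the sequence gives C=7, A=3, T=4, G=3.
So N_AT = 7 and N_GC = 10.
Tm = 4·10 + 2·7 = 40 + 14 = 54°C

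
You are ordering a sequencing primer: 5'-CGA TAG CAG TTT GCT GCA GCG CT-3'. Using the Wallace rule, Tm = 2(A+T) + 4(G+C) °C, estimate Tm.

Base counts: G=7, C=6, A=4, T=6
AT pairs contribute 10, GC pairs contribute 13.
Tm = 2(10) + 4(13) = 20 + 52 = 72°C

72°C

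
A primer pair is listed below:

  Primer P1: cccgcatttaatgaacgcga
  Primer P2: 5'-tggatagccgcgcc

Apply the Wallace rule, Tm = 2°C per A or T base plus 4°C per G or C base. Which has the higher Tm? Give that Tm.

Primer P1: A+T=10, G+C=10 → Tm = 2(10)+4(10) = 60°C
Primer P2: A+T=4, G+C=10 → Tm = 2(4)+4(10) = 48°C
60°C vs 48°C → primer P1 is higher.

Primer P1, 60°C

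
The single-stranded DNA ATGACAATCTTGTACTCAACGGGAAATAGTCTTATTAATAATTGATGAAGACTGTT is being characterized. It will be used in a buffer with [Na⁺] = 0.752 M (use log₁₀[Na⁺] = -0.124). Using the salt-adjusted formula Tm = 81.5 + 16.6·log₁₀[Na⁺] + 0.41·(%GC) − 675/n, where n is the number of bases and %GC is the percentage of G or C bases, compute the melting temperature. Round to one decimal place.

Length n = 56. Scanning the sequence gives C=7, A=20, G=10, T=19.
G+C = 17, so %GC = 17/56 × 100 = 30.357%
Salt term: 16.6 × (-0.124) = -2.058
GC term: 0.41 × 30.357 = 12.446; length term: −675/56 = −12.054
Tm = 81.5 + (-2.058) + 12.446 − 12.054 = 79.834 → 79.8°C

79.8°C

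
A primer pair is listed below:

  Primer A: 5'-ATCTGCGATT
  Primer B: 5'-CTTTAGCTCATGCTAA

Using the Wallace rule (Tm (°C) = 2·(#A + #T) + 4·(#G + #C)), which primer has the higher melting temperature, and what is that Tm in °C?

Primer B, 44°C

Primer A: A+T=6, G+C=4 → Tm = 2(6)+4(4) = 28°C
Primer B: A+T=10, G+C=6 → Tm = 2(10)+4(6) = 44°C
28°C vs 44°C → primer B is higher.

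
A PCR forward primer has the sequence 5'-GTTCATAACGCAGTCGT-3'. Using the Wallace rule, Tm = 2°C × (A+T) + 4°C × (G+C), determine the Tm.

50°C

Base counts: A=4, G=4, C=4, T=5
So N_AT = 9 and N_GC = 8.
Tm = 4·8 + 2·9 = 32 + 18 = 50°C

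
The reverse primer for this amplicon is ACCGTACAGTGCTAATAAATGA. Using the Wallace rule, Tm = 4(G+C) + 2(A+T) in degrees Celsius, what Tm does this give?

Base counts: T=5, G=4, A=9, C=4
A+T = 14, G+C = 8
Tm = 2(14) + 4(8) = 28 + 32 = 60°C

60°C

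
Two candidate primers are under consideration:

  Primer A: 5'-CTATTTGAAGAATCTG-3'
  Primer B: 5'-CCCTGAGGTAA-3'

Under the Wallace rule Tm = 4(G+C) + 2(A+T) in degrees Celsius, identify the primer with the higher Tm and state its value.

Primer A: A+T=11, G+C=5 → Tm = 2(11)+4(5) = 42°C
Primer B: A+T=5, G+C=6 → Tm = 2(5)+4(6) = 34°C
42°C vs 34°C → primer A is higher.

Primer A, 42°C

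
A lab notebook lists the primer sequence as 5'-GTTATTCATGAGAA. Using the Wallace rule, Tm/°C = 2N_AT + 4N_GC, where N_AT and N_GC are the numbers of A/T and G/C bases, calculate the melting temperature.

Counting bases: A=5, T=5, C=1, G=3
So N_AT = 10 and N_GC = 4.
Tm = 2(10) + 4(4) = 20 + 16 = 36°C

36°C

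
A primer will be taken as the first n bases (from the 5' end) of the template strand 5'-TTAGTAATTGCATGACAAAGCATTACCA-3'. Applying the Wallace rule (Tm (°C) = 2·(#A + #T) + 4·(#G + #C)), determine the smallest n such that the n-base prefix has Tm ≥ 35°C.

First 13 bases: TTAGTAATTGCAT → Tm = 32°C (< 35°C)
First 14 bases: TTAGTAATTGCATG → Tm = 36°C (≥ 35°C)
Each additional base adds 2°C (A/T) or 4°C (G/C), so Tm is non-decreasing in n; n = 14 is the first length to reach 35°C.

n = 14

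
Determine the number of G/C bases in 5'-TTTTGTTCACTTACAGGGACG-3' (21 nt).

Base counts: T=8, C=4, G=5, A=4
Total G or C: 5 + 4 = 9

9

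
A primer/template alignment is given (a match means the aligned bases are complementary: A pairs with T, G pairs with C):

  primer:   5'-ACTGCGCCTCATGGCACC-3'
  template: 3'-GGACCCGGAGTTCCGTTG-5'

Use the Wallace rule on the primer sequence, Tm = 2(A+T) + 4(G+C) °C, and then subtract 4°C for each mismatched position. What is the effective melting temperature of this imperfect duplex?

Primer base counts: A=3, T=3, G=4, C=8 → A+T=6, G+C=12
Perfect-match Tm = 2(6) + 4(12) = 12 + 48 = 60°C
Mismatches (positions where the bases are not complementary): 4 (at positions 1, 5, 12, 17)
Effective Tm = 60 − 4×4 = 60 − 16 = 44°C

44°C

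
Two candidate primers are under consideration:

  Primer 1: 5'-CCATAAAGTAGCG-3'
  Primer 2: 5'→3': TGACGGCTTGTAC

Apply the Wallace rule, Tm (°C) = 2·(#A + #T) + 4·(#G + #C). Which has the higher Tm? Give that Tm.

Primer 1: A+T=7, G+C=6 → Tm = 2(7)+4(6) = 38°C
Primer 2: A+T=6, G+C=7 → Tm = 2(6)+4(7) = 40°C
38°C vs 40°C → primer 2 is higher.

Primer 2, 40°C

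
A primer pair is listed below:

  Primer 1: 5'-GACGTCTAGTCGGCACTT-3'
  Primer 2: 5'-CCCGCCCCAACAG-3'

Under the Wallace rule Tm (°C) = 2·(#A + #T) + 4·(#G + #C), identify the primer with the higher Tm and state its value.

Primer 1, 56°C

Primer 1: A+T=8, G+C=10 → Tm = 2(8)+4(10) = 56°C
Primer 2: A+T=3, G+C=10 → Tm = 2(3)+4(10) = 46°C
56°C vs 46°C → primer 1 is higher.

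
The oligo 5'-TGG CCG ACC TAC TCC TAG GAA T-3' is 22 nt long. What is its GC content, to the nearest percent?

55%

Base counts: C=7, G=5, T=5, A=5
G+C = 5 + 7 = 12 out of 22 bases
%GC = 12/22 × 100 = 54.55% ≈ 55%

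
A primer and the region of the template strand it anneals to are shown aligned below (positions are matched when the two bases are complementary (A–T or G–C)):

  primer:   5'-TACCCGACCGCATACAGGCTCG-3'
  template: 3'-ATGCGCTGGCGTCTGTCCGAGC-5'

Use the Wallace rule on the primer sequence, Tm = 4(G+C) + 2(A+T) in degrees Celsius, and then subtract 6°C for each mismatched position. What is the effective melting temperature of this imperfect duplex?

60°C

Primer base counts: A=5, T=3, G=5, C=9 → A+T=8, G+C=14
Perfect-match Tm = 2(8) + 4(14) = 16 + 56 = 72°C
Mismatches (positions where the bases are not complementary): 2 (at positions 4, 13)
Effective Tm = 72 − 2×6 = 72 − 12 = 60°C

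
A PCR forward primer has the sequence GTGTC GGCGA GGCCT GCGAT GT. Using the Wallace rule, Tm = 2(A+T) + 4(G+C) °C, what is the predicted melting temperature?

74°C

T=5, A=2, C=5, G=10
So N_AT = 7 and N_GC = 15.
Tm = 2×7 + 4×15 = 74°C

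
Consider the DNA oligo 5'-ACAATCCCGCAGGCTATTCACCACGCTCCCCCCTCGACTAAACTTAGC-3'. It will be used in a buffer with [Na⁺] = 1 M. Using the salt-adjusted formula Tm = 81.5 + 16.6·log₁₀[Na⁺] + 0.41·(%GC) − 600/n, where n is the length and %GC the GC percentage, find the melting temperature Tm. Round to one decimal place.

Length n = 48. Scanning the sequence gives G=6, A=12, C=21, T=9.
G+C = 27, so %GC = 27/48 × 100 = 56.25%
Salt term: 16.6 × (0) = 0
GC term: 0.41 × 56.25 = 23.062; length term: −600/48 = −12.5
Tm = 81.5 + (0) + 23.062 − 12.5 = 92.062 → 92.1°C

92.1°C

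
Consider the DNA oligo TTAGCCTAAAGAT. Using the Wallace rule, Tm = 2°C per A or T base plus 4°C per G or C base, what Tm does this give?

Base counts: G=2, T=4, A=5, C=2
AT pairs contribute 9, GC pairs contribute 4.
Tm = 2(9) + 4(4) = 18 + 16 = 34°C

34°C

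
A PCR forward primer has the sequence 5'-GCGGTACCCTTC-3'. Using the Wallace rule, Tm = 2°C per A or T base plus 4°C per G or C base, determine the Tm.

40°C

Counting bases: C=5, G=3, T=3, A=1
AT pairs contribute 4, GC pairs contribute 8.
Tm = 2(4) + 4(8) = 8 + 32 = 40°C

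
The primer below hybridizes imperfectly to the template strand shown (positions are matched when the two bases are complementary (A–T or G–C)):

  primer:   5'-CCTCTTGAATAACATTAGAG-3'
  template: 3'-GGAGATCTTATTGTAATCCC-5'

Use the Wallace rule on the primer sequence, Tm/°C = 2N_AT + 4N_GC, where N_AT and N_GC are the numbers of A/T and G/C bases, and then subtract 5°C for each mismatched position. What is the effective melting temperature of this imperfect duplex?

Primer base counts: A=7, T=6, G=3, C=4 → A+T=13, G+C=7
Perfect-match Tm = 2(13) + 4(7) = 26 + 28 = 54°C
Mismatches (positions where the bases are not complementary): 2 (at positions 6, 19)
Effective Tm = 54 − 2×5 = 54 − 10 = 44°C

44°C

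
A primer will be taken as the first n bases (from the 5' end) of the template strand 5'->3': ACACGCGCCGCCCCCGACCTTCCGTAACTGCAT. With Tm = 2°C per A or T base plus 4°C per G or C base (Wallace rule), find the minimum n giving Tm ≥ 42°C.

n = 12

First 11 bases: ACACGCGCCGC → Tm = 40°C (< 42°C)
First 12 bases: ACACGCGCCGCC → Tm = 44°C (≥ 42°C)
Since every base adds ≥2°C, Tm only increases with n, so the threshold is first crossed at n = 12.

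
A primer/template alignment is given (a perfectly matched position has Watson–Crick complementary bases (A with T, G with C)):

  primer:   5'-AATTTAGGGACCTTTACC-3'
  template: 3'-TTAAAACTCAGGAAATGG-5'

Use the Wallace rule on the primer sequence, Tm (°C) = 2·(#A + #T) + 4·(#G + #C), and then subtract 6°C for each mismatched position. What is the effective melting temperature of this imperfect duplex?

Primer base counts: A=5, T=6, G=3, C=4 → A+T=11, G+C=7
Perfect-match Tm = 2(11) + 4(7) = 22 + 28 = 50°C
Mismatches (positions where the bases are not complementary): 3 (at positions 6, 8, 10)
Effective Tm = 50 − 3×6 = 50 − 18 = 32°C

32°C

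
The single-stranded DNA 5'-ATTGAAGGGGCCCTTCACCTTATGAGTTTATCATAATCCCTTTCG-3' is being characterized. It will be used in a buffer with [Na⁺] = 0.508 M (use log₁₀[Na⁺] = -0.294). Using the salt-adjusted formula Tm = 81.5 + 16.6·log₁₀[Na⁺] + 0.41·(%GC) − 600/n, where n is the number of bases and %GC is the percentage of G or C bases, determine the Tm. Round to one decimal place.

80.6°C

Length n = 45. A=10, T=16, G=8, C=11
G+C = 19, so %GC = 19/45 × 100 = 42.222%
Salt term: 16.6 × (-0.294) = -4.88
GC term: 0.41 × 42.222 = 17.311; length term: −600/45 = −13.333
Tm = 81.5 + (-4.88) + 17.311 − 13.333 = 80.598 → 80.6°C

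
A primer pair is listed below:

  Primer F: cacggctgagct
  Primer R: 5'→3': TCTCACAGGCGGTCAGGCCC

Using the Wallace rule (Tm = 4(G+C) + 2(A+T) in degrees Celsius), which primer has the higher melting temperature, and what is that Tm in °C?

Primer F: A+T=4, G+C=8 → Tm = 2(4)+4(8) = 40°C
Primer R: A+T=6, G+C=14 → Tm = 2(6)+4(14) = 68°C
40°C vs 68°C → primer R is higher.

Primer R, 68°C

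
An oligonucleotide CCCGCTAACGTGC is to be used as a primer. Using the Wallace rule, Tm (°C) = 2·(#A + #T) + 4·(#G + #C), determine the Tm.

G=3, A=2, C=6, T=2
So N_AT = 4 and N_GC = 9.
Tm = 2(4) + 4(9) = 8 + 36 = 44°C

44°C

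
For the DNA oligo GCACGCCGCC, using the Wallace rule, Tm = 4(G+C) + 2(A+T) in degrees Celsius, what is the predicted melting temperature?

38°C

Counting bases: T=0, C=6, G=3, A=1
A+T = 1, G+C = 9
Tm = 2×1 + 4×9 = 38°C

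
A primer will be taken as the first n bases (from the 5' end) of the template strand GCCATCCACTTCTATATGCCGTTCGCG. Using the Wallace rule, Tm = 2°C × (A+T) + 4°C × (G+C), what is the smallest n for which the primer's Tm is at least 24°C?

First 6 bases: GCCATC → Tm = 20°C (< 24°C)
First 7 bases: GCCATCC → Tm = 24°C (≥ 24°C)
Since every base adds ≥2°C, Tm only increases with n, so the threshold is first crossed at n = 7.

n = 7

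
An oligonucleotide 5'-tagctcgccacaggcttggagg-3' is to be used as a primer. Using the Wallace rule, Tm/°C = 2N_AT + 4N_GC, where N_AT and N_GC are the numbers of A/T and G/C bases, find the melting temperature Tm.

72°C

Base counts: G=8, C=6, A=4, T=4
A+T = 8, G+C = 14
Tm = 2×8 + 4×14 = 72°C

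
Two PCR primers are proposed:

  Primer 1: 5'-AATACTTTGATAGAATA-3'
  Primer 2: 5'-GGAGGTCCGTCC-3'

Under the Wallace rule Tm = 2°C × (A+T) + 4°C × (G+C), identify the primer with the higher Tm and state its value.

Primer 2, 42°C

Primer 1: A+T=14, G+C=3 → Tm = 2(14)+4(3) = 40°C
Primer 2: A+T=3, G+C=9 → Tm = 2(3)+4(9) = 42°C
40°C vs 42°C → primer 2 is higher.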